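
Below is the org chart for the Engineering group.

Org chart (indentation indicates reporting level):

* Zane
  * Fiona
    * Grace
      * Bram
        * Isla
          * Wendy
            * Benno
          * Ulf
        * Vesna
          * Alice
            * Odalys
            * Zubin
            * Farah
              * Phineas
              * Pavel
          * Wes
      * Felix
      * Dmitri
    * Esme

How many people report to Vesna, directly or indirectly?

Vesna directly manages Alice, Wes. Under Alice: Farah, Pavel, Phineas, Zubin, Odalys (5). Wes has no reports. So Vesna's organization is 2 direct reports plus everyone under them: 6 + 1 = 7.

7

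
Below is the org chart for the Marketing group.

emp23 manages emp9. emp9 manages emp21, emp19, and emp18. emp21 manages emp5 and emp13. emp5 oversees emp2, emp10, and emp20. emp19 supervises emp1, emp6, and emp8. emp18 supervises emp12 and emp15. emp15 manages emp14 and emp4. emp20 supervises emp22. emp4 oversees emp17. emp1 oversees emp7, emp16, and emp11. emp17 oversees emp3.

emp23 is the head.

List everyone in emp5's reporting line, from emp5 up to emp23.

emp5 reports to emp21. emp21 reports to emp9. emp9 reports to emp23. emp23 is at the top.

emp5 -> emp21 -> emp9 -> emp23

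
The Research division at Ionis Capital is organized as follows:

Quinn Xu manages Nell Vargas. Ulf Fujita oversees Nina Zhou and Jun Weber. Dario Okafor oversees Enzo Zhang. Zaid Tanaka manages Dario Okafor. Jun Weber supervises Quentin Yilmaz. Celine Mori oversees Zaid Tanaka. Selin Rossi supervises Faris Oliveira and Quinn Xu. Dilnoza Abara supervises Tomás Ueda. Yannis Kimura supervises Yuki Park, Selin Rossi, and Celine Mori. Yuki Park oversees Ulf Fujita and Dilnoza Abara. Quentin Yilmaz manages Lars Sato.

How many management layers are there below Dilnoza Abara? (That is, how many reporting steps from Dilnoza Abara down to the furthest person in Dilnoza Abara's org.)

The longest chain under Dilnoza Abara runs Dilnoza Abara → Tomás Ueda, which is 1 level below Dilnoza Abara.

1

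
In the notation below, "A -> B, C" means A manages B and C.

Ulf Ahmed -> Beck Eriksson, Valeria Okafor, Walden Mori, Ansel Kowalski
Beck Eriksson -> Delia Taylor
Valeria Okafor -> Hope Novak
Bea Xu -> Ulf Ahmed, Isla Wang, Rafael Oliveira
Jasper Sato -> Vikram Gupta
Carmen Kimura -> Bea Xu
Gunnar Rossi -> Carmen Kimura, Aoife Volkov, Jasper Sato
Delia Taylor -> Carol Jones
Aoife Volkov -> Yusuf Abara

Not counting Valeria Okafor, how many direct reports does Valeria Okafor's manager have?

Valeria Okafor reports to Ulf Ahmed. Ulf Ahmed's other direct reports are Beck Eriksson, Walden Mori, Ansel Kowalski — 3 peers.

3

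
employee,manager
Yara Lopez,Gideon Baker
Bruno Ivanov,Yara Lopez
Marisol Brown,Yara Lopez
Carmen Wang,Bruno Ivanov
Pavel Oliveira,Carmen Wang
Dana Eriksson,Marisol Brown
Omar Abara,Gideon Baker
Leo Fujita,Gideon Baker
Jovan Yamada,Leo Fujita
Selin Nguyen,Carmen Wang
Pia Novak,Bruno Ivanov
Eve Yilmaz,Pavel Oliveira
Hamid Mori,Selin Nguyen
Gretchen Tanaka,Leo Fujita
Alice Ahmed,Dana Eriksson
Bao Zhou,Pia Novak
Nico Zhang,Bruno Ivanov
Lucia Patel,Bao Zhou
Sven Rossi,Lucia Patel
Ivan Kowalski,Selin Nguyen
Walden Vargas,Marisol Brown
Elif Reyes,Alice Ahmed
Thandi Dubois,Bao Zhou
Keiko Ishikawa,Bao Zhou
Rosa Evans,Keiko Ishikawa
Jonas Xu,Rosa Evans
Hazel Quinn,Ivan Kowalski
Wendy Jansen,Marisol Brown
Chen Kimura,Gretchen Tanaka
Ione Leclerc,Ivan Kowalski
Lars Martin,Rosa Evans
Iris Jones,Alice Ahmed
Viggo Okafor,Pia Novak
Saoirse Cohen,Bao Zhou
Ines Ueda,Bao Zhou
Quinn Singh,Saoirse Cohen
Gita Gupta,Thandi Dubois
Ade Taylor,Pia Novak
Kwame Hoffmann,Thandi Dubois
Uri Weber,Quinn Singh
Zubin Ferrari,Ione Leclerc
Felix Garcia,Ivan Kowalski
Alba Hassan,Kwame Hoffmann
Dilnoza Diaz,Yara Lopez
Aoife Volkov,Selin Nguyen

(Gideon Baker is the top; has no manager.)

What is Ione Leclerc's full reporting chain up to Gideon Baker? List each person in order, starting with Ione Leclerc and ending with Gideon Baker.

Ione Leclerc reports to Ivan Kowalski. Ivan Kowalski reports to Selin Nguyen. Selin Nguyen reports to Carmen Wang. Carmen Wang reports to Bruno Ivanov. Bruno Ivanov reports to Yara Lopez. Yara Lopez reports to Gideon Baker. Gideon Baker is at the top.

Ione Leclerc -> Ivan Kowalski -> Selin Nguyen -> Carmen Wang -> Bruno Ivanov -> Yara Lopez -> Gideon Baker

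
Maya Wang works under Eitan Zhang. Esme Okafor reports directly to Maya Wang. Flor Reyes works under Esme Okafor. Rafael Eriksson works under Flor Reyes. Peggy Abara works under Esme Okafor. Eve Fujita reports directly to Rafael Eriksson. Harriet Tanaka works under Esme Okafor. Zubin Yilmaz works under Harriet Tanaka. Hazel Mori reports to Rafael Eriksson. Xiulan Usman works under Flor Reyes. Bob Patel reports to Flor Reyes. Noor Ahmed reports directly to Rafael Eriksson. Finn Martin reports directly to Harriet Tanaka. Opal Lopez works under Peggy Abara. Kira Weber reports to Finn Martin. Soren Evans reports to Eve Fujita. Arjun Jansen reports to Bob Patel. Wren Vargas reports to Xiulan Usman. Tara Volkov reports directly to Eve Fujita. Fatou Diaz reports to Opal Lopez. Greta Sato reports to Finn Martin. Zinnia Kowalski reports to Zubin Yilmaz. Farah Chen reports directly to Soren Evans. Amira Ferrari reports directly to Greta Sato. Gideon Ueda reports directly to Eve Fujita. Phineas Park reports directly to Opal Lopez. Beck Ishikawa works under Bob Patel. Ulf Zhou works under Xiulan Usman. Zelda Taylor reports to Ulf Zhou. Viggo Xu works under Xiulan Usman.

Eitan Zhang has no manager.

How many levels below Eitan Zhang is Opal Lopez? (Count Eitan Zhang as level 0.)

Chain from Opal Lopez up to Eitan Zhang: Opal Lopez → Peggy Abara → Esme Okafor → Maya Wang → Eitan Zhang. That is 4 steps up, so Opal Lopez is 4 levels below Eitan Zhang.

4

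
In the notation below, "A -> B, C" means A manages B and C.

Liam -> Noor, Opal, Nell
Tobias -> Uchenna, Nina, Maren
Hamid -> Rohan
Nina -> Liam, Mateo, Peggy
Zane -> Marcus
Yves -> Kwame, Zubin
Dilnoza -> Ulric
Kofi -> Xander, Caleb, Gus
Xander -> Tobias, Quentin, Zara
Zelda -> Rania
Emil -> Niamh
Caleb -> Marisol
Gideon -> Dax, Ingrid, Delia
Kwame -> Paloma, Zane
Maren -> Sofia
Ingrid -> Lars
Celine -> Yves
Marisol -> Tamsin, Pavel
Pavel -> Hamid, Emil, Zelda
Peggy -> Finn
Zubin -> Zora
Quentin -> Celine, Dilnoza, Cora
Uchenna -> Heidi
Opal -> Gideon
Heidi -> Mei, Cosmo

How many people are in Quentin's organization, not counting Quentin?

11

Quentin directly manages Celine, Dilnoza, Cora. Under Celine: Yves, Zubin, Zora, Kwame, Zane, Marcus, Paloma (7). Under Dilnoza: Ulric (1). Cora has no reports. So Quentin's organization is 3 direct reports plus everyone under them: 8 + 2 + 1 = 11.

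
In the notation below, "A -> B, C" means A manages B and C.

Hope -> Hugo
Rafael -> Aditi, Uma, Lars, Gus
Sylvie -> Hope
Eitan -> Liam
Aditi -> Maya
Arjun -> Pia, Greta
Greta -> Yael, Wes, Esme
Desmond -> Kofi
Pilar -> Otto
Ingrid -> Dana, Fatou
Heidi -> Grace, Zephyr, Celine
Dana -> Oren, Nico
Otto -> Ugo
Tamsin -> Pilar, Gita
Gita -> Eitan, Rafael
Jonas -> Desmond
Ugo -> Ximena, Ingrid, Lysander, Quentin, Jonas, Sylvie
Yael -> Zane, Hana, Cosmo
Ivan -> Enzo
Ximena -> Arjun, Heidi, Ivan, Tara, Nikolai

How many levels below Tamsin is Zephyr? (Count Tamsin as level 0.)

Chain from Zephyr up to Tamsin: Zephyr → Heidi → Ximena → Ugo → Otto → Pilar → Tamsin. That is 6 steps up, so Zephyr is 6 levels below Tamsin.

6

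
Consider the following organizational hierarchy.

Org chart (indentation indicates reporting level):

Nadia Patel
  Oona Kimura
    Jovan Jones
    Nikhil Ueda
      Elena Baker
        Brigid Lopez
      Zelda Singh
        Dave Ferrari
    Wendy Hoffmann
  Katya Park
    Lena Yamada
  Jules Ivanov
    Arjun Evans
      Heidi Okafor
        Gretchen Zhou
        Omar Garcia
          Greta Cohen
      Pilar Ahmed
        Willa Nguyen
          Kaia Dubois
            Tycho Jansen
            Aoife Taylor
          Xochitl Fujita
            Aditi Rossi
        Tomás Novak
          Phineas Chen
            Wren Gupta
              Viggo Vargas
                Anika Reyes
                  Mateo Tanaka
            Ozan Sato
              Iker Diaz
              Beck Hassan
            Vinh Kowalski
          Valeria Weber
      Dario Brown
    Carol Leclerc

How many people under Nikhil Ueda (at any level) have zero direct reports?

The people in Nikhil Ueda's organization with no one reporting to them are Dave Ferrari, Brigid Lopez. That is 2.

2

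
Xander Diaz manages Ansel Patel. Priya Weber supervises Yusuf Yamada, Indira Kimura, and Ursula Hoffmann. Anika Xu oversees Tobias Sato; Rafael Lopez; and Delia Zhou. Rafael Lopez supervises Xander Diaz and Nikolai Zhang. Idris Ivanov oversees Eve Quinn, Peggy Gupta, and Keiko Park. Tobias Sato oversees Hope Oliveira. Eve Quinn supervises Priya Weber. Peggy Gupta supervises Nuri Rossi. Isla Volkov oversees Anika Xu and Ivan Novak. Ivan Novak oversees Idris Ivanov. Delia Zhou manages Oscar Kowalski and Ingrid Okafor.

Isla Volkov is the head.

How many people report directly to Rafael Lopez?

Rafael Lopez directly manages Xander Diaz, Nikolai Zhang. That is 2 direct reports.

2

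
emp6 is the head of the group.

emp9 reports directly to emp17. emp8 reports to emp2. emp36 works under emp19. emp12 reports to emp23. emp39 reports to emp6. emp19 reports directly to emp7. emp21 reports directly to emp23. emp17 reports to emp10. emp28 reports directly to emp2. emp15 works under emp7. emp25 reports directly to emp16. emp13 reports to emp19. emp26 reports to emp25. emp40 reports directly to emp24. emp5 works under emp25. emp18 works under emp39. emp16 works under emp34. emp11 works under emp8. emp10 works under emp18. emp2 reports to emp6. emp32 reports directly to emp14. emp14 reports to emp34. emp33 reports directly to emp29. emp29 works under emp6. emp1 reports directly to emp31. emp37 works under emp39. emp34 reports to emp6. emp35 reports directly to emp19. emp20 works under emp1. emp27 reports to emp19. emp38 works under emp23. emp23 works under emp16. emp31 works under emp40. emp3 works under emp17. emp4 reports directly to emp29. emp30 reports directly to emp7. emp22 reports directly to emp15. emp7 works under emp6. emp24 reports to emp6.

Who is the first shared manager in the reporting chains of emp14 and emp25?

emp14's chain of managers is emp34, emp6. emp25's chain of managers is emp16, emp34, emp6. The first manager that appears in both chains is emp34.

emp34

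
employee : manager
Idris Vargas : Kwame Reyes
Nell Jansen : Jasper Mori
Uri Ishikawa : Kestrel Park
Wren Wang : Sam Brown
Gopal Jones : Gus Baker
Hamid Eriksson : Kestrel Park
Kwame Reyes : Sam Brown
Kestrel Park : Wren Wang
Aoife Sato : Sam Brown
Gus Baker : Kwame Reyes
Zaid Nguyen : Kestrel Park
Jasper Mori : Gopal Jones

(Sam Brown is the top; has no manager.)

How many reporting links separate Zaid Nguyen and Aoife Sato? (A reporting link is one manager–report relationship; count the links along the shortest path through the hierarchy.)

Zaid Nguyen is 3 levels below Sam Brown, and Aoife Sato is 1 level below Sam Brown (their lowest common manager). The shortest path runs up from Zaid Nguyen to Sam Brown and back down to Aoife Sato: 3 + 1 = 4 links.

4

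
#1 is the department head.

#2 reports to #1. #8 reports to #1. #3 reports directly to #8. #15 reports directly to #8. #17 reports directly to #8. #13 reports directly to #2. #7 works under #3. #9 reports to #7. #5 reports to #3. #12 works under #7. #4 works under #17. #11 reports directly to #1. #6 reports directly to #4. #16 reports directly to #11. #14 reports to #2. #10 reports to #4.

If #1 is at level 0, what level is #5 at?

Chain from #5 up to #1: #5 → #3 → #8 → #1. That is 3 steps up, so #5 is 3 levels below #1.

3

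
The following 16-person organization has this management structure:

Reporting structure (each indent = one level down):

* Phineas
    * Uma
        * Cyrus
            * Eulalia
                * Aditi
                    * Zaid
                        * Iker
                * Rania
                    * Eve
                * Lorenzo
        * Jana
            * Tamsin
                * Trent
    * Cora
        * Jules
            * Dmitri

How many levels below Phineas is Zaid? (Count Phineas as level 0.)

Chain from Zaid up to Phineas: Zaid → Aditi → Eulalia → Cyrus → Uma → Phineas. That is 5 steps up, so Zaid is 5 levels below Phineas.

5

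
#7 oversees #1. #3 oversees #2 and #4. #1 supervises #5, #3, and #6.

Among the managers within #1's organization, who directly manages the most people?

Direct-report counts within #1's organization: #1 has 3; #3 has 2. The largest is 3, held by #1.

#1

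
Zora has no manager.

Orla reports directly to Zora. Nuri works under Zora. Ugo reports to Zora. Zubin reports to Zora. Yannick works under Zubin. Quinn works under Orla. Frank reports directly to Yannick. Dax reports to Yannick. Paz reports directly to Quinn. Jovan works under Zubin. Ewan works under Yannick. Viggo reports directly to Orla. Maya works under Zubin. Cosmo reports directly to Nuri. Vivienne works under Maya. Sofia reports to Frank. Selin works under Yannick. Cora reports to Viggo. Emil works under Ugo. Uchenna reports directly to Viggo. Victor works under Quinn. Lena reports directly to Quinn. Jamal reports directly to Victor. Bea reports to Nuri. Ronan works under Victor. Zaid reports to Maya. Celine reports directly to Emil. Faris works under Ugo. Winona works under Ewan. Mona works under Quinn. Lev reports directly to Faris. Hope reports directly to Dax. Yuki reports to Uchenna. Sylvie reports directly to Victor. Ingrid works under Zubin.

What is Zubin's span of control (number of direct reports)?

4

Zubin directly manages Yannick, Jovan, Maya, Ingrid. That is 4 direct reports.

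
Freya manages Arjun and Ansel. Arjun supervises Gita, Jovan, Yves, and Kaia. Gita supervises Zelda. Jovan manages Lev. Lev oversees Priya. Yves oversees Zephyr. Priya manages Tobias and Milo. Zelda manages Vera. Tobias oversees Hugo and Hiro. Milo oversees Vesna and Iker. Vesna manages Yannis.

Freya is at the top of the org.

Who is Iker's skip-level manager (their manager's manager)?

Priya

Iker reports to Milo, and Milo reports to Priya. So Iker's skip-level manager is Priya.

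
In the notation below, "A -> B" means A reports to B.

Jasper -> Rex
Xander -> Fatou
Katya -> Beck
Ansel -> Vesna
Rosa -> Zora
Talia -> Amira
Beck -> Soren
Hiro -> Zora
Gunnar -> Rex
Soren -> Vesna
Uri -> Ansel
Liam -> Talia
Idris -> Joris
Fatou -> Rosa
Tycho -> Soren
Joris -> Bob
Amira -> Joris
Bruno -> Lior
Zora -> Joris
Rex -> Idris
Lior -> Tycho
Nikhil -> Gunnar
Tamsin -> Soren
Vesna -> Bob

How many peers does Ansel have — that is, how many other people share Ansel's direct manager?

1

Ansel reports to Vesna. Vesna's other direct reports are Soren — 1 peer.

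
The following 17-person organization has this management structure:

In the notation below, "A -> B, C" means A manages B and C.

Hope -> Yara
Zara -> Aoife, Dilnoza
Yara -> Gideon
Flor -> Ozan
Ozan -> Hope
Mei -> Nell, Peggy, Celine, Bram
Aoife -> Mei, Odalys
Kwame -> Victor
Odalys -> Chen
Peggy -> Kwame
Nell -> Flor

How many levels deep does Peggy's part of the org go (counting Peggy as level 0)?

2

The longest chain under Peggy runs Peggy → Kwame → Victor, which is 2 levels below Peggy.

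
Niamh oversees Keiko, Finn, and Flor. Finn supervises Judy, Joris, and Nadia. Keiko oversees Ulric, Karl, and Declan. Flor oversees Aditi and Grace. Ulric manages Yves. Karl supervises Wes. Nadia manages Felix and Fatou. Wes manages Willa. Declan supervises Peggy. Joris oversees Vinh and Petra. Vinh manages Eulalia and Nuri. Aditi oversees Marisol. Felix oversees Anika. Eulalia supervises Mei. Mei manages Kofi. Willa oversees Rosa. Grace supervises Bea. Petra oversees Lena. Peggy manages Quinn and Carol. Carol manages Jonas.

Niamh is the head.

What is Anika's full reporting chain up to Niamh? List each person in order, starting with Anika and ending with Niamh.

Anika -> Felix -> Nadia -> Finn -> Niamh

Anika reports to Felix. Felix reports to Nadia. Nadia reports to Finn. Finn reports to Niamh. Niamh is at the top.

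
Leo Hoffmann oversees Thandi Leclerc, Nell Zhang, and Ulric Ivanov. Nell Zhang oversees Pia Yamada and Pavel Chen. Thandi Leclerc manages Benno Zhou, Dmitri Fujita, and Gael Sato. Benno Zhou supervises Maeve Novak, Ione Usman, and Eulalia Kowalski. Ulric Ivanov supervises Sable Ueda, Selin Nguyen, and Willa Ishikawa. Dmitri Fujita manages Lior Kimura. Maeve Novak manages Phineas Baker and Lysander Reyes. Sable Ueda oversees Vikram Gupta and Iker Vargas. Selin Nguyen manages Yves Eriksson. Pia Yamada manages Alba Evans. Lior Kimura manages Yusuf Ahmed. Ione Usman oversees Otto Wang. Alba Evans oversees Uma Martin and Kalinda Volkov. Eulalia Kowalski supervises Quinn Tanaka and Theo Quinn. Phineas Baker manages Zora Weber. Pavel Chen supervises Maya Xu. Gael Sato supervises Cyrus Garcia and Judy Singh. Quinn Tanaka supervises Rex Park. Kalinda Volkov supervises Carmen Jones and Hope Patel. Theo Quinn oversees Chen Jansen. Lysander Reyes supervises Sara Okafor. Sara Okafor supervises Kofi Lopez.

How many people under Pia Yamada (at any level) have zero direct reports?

The people in Pia Yamada's organization with no one reporting to them are Carmen Jones, Hope Patel, Uma Martin. That is 3.

3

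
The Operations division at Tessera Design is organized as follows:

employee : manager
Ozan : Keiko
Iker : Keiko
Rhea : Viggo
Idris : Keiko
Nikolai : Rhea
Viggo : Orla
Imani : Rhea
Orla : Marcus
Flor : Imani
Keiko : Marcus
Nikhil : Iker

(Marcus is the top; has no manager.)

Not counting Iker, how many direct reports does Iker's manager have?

Iker reports to Keiko. Keiko's other direct reports are Ozan, Idris — 2 peers.

2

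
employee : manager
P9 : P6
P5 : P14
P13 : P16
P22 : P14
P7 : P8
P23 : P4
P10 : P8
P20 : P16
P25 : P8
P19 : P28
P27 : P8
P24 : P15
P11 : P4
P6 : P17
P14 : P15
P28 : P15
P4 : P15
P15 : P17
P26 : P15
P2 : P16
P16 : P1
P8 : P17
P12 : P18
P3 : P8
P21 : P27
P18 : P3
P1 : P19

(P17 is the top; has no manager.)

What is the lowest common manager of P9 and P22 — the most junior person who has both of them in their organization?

P9's chain of managers is P6, P17. P22's chain of managers is P14, P15, P17. The first manager that appears in both chains is P17.

P17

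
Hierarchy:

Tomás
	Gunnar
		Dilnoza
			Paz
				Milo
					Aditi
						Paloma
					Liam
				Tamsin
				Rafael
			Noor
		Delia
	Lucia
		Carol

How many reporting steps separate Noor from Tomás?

Chain from Noor up to Tomás: Noor → Dilnoza → Gunnar → Tomás. That is 3 steps up, so Noor is 3 levels below Tomás.

3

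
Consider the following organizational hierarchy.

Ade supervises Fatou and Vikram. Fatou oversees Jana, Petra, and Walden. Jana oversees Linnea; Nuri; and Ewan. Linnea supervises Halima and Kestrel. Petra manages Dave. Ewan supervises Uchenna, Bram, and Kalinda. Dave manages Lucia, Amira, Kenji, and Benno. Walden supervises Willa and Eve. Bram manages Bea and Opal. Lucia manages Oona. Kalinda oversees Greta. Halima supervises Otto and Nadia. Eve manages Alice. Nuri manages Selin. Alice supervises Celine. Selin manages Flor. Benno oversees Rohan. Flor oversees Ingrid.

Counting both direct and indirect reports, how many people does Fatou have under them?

Fatou directly manages Jana, Petra, Walden. Under Jana: Nuri, Selin, Flor, Ingrid, Ewan, Uchenna, Kalinda, Greta, Bram, Opal, Bea, Linnea, Kestrel, Halima, Nadia, Otto (16). Under Petra: Dave, Benno, Rohan, Kenji, Amira, Lucia, Oona (7). Under Walden: Eve, Alice, Celine, Willa (4). So Fatou's organization is 3 direct reports plus everyone under them: 17 + 8 + 5 = 30.

30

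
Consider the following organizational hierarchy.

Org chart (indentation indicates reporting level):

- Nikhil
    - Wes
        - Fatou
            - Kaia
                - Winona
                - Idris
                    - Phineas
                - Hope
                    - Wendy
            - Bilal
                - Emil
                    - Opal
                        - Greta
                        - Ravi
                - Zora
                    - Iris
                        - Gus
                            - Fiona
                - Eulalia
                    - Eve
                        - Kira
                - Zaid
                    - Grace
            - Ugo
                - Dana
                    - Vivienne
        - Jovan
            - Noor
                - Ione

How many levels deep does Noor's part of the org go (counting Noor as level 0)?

1

The longest chain under Noor runs Noor → Ione, which is 1 level below Noor.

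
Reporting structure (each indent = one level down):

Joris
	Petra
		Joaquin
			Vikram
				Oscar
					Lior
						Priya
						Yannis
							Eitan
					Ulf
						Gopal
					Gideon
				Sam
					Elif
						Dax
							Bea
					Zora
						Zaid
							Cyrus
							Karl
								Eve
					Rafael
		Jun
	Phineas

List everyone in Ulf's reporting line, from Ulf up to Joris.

Ulf -> Oscar -> Vikram -> Joaquin -> Petra -> Joris

Ulf reports to Oscar. Oscar reports to Vikram. Vikram reports to Joaquin. Joaquin reports to Petra. Petra reports to Joris. Joris is at the top.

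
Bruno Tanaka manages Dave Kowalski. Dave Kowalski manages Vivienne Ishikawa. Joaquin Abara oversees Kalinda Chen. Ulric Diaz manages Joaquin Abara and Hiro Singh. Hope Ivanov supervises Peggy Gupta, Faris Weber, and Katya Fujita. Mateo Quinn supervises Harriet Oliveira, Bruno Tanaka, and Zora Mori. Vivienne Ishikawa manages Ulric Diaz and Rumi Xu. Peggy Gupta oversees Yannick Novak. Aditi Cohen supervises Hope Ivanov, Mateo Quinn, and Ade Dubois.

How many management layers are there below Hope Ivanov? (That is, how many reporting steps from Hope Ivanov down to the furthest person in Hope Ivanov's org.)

The longest chain under Hope Ivanov runs Hope Ivanov → Peggy Gupta → Yannick Novak, which is 2 levels below Hope Ivanov.

2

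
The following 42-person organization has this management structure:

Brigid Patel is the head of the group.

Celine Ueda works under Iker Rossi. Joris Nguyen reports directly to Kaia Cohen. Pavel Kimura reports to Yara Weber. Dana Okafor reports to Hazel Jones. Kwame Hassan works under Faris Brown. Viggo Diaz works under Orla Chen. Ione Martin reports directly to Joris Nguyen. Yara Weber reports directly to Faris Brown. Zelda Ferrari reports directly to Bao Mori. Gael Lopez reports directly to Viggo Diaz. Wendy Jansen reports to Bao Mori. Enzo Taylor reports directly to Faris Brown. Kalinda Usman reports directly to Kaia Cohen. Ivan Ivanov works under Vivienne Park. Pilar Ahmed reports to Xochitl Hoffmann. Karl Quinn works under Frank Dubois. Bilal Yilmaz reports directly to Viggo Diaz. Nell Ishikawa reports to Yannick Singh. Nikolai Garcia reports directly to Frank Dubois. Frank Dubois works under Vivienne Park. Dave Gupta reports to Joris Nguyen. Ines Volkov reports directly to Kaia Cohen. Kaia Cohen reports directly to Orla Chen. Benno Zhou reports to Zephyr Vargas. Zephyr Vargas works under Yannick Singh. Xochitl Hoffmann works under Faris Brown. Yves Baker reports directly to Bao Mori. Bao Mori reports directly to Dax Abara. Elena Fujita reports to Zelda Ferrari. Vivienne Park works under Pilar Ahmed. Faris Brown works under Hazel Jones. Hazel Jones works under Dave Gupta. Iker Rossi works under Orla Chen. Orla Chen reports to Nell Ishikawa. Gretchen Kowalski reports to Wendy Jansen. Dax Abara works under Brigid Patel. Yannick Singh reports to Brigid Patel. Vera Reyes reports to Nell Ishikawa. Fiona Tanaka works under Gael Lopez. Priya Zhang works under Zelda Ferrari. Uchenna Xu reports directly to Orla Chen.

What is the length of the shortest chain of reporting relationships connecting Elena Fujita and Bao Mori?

Elena Fujita is in Bao Mori's organization: the chain from Elena Fujita up to Bao Mori is Elena Fujita → Zelda Ferrari → Bao Mori, which is 2 links.

2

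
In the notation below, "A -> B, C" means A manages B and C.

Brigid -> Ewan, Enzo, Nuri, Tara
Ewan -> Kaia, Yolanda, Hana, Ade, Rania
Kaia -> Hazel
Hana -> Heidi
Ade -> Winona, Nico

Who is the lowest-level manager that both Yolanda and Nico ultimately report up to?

Ewan

Yolanda's chain of managers is Ewan, Brigid. Nico's chain of managers is Ade, Ewan, Brigid. The first manager that appears in both chains is Ewan.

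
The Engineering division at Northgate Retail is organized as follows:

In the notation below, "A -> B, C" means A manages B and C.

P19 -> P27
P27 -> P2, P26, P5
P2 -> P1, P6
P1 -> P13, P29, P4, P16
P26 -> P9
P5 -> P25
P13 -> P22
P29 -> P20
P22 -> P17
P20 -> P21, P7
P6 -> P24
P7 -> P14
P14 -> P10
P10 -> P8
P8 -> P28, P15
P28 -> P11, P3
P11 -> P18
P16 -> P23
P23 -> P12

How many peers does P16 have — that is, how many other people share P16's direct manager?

P16 reports to P1. P1's other direct reports are P13, P29, P4 — 3 peers.

3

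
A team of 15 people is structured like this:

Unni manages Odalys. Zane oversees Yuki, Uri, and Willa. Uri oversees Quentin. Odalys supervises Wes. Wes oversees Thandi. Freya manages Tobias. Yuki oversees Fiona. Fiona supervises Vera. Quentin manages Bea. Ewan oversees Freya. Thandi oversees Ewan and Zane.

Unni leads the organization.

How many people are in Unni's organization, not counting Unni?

Unni directly manages Odalys. Under Odalys: Wes, Thandi, Zane, Willa, Uri, Quentin, Bea, Yuki, Fiona, Vera, Ewan, Freya, Tobias (13). That's 14 in total.

14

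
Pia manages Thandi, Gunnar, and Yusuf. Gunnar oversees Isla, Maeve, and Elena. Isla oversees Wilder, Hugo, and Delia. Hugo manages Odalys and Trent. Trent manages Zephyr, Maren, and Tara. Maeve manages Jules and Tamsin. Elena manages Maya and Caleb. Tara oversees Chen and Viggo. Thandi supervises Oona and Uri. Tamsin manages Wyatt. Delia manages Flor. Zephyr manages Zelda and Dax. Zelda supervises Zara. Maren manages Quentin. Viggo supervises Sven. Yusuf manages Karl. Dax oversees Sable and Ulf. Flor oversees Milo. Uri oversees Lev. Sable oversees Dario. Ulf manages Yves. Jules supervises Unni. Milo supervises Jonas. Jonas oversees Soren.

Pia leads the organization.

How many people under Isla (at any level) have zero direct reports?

9

The people in Isla's organization with no one reporting to them are Wilder, Soren, Odalys, Quentin, Yves, Dario, Zara, Chen, Sven. That is 9.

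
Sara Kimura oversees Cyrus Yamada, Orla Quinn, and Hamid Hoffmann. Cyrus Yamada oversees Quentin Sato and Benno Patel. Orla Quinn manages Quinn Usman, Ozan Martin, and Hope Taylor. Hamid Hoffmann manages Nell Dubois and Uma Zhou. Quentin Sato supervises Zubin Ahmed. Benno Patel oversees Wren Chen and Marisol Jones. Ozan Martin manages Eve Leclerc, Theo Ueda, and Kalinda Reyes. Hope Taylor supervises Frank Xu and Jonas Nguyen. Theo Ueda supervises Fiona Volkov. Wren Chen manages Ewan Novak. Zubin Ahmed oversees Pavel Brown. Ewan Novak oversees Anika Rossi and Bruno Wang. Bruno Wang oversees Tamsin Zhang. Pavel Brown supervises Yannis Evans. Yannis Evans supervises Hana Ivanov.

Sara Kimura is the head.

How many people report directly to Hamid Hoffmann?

Hamid Hoffmann directly manages Nell Dubois, Uma Zhou. That is 2 direct reports.

2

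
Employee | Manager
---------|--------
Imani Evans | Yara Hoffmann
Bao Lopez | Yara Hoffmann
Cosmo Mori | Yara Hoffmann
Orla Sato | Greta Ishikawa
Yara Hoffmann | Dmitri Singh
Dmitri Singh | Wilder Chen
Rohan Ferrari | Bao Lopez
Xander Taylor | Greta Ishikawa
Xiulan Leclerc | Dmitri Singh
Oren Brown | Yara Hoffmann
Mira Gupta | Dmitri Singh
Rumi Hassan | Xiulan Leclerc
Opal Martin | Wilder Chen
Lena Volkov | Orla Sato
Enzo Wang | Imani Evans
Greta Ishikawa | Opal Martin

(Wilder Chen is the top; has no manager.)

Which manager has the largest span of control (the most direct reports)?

Direct-report counts: Wilder Chen has 2; Opal Martin has 1; Greta Ishikawa has 2; Orla Sato has 1; Dmitri Singh has 3; Xiulan Leclerc has 1; Yara Hoffmann has 4; Bao Lopez has 1; Imani Evans has 1. The largest is 4, held by Yara Hoffmann.

Yara Hoffmann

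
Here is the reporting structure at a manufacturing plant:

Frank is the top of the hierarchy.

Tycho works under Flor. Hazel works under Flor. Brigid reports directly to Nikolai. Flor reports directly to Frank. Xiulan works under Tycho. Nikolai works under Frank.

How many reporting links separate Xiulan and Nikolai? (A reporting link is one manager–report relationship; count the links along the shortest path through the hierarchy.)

4

Xiulan is 3 levels below Frank, and Nikolai is 1 level below Frank (their lowest common manager). The shortest path runs up from Xiulan to Frank and back down to Nikolai: 3 + 1 = 4 links.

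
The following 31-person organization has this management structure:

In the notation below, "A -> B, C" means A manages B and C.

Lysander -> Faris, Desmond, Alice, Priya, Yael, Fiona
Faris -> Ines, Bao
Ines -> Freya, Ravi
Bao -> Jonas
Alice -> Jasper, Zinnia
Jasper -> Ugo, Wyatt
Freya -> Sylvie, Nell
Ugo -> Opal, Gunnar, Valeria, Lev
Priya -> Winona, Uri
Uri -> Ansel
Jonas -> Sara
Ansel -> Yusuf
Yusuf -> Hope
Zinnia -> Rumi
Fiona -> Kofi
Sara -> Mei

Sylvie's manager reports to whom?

Ines

Sylvie reports to Freya, and Freya reports to Ines. So Sylvie's skip-level manager is Ines.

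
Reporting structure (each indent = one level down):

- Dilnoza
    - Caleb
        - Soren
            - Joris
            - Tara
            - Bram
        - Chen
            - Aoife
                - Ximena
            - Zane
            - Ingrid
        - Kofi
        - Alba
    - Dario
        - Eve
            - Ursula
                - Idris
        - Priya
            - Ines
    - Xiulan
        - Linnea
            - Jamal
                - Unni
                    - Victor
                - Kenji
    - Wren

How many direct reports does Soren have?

Soren directly manages Joris, Tara, Bram. That is 3 direct reports.

3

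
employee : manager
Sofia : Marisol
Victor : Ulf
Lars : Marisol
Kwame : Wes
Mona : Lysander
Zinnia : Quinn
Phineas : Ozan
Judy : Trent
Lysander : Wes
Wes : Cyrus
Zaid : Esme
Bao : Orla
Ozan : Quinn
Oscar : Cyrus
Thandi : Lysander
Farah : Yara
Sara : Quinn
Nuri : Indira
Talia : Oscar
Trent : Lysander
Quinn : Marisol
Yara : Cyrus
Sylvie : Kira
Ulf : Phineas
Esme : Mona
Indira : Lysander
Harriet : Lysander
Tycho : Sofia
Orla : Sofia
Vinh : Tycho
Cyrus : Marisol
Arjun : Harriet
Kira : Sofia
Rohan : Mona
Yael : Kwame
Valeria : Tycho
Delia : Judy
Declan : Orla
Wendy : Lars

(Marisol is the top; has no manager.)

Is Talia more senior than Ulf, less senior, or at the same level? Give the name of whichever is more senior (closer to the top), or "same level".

Talia is 3 levels below Marisol; Ulf is 4. Talia is higher.

Talia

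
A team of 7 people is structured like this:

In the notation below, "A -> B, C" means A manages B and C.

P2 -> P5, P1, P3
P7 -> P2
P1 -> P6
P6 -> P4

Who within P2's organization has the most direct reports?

P2

Direct-report counts within P2's organization: P2 has 3; P1 has 1; P6 has 1. The largest is 3, held by P2.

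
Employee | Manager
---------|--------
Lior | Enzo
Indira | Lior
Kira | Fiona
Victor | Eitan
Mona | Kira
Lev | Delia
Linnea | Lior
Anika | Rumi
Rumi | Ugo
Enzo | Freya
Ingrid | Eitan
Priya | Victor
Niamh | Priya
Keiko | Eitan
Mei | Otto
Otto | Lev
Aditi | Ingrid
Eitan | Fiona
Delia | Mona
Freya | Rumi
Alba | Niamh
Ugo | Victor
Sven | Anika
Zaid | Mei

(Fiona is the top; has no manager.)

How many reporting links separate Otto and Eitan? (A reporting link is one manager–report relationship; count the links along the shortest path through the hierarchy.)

Otto is 5 levels below Fiona, and Eitan is 1 level below Fiona (their lowest common manager). The shortest path runs up from Otto to Fiona and back down to Eitan: 5 + 1 = 6 links.

6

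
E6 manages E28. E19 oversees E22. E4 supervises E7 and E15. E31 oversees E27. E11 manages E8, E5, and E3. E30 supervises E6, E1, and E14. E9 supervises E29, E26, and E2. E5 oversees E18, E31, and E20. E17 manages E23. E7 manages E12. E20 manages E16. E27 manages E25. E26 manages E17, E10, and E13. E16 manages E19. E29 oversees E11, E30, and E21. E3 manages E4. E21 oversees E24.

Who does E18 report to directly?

E5

E18 reports directly to E5.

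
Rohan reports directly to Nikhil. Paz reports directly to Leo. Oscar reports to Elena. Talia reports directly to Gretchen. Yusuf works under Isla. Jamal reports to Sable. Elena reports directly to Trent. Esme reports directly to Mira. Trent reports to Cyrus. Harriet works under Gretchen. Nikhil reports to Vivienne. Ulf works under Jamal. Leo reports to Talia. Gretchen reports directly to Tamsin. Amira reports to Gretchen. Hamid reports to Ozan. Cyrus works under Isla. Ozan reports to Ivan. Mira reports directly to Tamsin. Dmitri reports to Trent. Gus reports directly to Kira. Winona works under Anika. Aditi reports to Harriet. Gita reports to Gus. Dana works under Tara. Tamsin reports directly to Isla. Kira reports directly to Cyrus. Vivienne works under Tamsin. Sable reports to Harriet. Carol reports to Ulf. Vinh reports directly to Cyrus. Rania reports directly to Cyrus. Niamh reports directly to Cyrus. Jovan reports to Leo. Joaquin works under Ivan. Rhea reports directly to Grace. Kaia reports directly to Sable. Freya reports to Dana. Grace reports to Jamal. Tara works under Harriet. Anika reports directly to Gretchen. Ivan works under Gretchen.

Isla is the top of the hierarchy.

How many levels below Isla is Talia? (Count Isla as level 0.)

3

Chain from Talia up to Isla: Talia → Gretchen → Tamsin → Isla. That is 3 steps up, so Talia is 3 levels below Isla.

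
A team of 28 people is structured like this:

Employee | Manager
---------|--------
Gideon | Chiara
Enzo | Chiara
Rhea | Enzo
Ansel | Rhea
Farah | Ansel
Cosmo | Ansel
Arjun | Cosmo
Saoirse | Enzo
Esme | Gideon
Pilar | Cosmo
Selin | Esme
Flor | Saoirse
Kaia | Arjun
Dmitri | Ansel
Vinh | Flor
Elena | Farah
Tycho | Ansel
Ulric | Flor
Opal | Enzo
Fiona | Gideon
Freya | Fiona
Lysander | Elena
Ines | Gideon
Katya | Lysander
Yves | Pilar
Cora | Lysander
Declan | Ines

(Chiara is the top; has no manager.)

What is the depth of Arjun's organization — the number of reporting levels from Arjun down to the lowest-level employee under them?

1

The longest chain under Arjun runs Arjun → Kaia, which is 1 level below Arjun.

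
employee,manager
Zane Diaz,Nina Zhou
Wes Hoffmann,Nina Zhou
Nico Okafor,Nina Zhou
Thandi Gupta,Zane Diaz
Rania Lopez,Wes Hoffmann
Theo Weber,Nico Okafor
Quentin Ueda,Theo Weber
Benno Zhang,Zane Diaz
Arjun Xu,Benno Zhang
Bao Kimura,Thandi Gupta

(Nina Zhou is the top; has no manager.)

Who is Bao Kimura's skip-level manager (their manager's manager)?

Zane Diaz

Bao Kimura reports to Thandi Gupta, and Thandi Gupta reports to Zane Diaz. So Bao Kimura's skip-level manager is Zane Diaz.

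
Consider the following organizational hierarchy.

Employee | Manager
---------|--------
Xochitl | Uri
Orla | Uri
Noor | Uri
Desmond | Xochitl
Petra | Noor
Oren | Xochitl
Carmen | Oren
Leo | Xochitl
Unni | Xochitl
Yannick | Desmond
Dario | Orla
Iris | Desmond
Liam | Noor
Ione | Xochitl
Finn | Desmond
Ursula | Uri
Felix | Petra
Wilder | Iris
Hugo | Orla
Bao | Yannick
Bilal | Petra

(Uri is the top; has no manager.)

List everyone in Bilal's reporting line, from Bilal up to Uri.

Bilal -> Petra -> Noor -> Uri

Bilal reports to Petra. Petra reports to Noor. Noor reports to Uri. Uri is at the top.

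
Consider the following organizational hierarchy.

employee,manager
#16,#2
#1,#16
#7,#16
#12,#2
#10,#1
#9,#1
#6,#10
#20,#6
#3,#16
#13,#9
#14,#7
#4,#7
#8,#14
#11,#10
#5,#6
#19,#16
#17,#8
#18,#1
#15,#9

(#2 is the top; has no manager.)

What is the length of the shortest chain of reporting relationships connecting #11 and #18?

3

#11 is 2 levels below #1, and #18 is 1 level below #1 (their lowest common manager). The shortest path runs up from #11 to #1 and back down to #18: 2 + 1 = 3 links.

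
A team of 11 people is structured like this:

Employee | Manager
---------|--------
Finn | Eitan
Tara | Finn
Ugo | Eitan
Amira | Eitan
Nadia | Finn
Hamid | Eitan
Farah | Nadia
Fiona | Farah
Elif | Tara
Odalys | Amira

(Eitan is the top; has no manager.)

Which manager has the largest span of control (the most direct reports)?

Direct-report counts: Eitan has 4; Amira has 1; Finn has 2; Nadia has 1; Farah has 1; Tara has 1. The largest is 4, held by Eitan.

Eitan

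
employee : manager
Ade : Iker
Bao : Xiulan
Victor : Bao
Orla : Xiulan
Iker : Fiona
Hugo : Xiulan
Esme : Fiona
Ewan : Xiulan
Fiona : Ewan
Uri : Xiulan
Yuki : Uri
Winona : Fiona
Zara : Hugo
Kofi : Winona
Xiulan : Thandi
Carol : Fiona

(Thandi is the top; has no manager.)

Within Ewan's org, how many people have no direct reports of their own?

4

The people in Ewan's organization with no one reporting to them are Carol, Esme, Ade, Kofi. That is 4.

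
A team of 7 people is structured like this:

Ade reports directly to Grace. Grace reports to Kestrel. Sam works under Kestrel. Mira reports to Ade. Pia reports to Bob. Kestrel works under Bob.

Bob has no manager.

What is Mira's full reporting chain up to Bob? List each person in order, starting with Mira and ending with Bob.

Mira reports to Ade. Ade reports to Grace. Grace reports to Kestrel. Kestrel reports to Bob. Bob is at the top.

Mira -> Ade -> Grace -> Kestrel -> Bob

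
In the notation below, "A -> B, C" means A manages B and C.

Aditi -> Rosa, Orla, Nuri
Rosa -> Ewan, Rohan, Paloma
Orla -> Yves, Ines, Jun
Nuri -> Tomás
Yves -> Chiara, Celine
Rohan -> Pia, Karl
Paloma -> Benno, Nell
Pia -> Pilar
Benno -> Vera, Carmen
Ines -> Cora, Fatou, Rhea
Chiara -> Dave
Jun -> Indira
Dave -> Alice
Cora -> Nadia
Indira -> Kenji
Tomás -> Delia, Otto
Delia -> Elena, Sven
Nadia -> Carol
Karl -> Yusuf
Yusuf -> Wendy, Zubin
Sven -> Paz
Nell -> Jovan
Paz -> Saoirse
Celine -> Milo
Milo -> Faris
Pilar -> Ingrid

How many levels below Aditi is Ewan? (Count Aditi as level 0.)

Chain from Ewan up to Aditi: Ewan → Rosa → Aditi. That is 2 steps up, so Ewan is 2 levels below Aditi.

2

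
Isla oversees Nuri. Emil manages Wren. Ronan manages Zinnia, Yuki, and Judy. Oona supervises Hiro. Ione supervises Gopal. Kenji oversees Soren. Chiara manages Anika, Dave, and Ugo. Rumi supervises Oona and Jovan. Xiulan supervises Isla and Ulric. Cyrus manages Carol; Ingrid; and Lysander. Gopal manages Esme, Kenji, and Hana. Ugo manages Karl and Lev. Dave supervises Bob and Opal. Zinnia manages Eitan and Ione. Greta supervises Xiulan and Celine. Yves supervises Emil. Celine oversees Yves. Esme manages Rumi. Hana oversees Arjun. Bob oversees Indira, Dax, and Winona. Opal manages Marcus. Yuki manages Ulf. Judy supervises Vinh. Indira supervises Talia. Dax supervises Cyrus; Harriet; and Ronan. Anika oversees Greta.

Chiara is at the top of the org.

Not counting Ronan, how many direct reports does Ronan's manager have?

2

Ronan reports to Dax. Dax's other direct reports are Cyrus, Harriet — 2 peers.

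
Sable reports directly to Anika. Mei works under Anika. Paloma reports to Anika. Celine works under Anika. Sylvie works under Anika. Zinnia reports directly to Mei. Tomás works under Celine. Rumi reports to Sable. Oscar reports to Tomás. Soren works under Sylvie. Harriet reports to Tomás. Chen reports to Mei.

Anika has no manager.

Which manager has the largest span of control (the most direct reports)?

Anika

Direct-report counts: Anika has 5; Sylvie has 1; Celine has 1; Tomás has 2; Mei has 2; Sable has 1. The largest is 5, held by Anika.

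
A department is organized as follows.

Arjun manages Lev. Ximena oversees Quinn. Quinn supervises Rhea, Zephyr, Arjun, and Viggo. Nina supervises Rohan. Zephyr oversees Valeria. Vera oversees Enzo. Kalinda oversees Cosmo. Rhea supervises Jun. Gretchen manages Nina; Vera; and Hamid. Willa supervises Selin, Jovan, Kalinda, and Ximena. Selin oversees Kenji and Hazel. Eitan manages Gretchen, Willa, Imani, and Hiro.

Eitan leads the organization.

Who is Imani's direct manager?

Imani reports directly to Eitan.

Eitan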